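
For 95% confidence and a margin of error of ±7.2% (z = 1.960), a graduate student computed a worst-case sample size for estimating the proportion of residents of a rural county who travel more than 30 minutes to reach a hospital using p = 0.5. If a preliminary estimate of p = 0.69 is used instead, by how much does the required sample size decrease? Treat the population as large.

27

Conservative (p = 0.5): n = 1.960² × 0.25 / 0.072² ≈ 185.26 → 186.
Using p = 0.69: p(1−p) = 0.2139, so n = 1.960² × 0.2139 / 0.072² ≈ 158.51 → 159.
Reduction: 186 − 159 = 27.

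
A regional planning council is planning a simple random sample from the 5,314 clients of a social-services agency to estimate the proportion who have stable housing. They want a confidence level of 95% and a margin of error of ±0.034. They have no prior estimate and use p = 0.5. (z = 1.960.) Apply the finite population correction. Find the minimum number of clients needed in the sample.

719

Unadjusted: n₀ = 1.960² × 0.50 × 0.50 / 0.034² ≈ 830.80, so n₀ = 831.
Finite population correction with N = 5,314: n = n₀ / (1 + (n₀−1)/N) = 831 / (1 + 830/5314) = 831 / 1.1562 ≈ 718.74.
Rounding up, n = 719.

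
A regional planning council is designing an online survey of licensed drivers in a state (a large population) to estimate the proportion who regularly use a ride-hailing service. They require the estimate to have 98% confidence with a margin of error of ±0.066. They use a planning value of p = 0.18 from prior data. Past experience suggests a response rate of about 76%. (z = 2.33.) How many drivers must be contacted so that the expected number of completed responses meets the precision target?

243

Completed interviews needed: n₀ = 2.33² × 0.1476 / 0.066² ≈ 183.95 → 184.
At a 76% response rate, contacts needed = 184 / 0.76 ≈ 242.11 → 243.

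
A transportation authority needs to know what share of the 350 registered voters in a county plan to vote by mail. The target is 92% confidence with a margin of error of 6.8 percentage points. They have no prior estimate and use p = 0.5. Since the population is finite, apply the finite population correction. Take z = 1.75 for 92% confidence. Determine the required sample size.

Unadjusted: n₀ = 1.75² × 0.50 × 0.50 / 0.068² ≈ 165.58, so n₀ = 166.
Finite population correction with N = 350: n = n₀ / (1 + (n₀−1)/N) = 166 / (1 + 165/350) = 166 / 1.4714 ≈ 112.82.
Rounding up, n = 113.

113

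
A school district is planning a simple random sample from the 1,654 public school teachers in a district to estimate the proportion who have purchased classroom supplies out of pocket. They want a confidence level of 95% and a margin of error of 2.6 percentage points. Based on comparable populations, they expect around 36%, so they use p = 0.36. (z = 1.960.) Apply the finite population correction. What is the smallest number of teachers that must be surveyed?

Unadjusted: n₀ = 1.960² × 0.36 × 0.64 / 0.026² ≈ 1309.33, so n₀ = 1310.
Finite population correction with N = 1,654: n = n₀ / (1 + (n₀−1)/N) = 1310 / (1 + 1309/1654) = 1310 / 1.7914 ≈ 731.27.
Rounding up, n = 732.

732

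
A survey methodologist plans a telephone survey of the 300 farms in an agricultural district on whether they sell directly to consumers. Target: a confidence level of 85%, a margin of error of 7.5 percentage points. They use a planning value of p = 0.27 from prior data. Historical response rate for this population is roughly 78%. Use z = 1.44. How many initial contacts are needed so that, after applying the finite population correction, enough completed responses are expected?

Completed interviews needed (unadjusted): n₀ = 1.44² × 0.1971 / 0.075² ≈ 72.66 → 73.
FPC for N = 300: n = 73 / (1 + 72/300) = 73 / 1.2400 ≈ 58.87 → 59.
At a 78% response rate, contacts needed = 59 / 0.78 ≈ 75.64 → 76.

76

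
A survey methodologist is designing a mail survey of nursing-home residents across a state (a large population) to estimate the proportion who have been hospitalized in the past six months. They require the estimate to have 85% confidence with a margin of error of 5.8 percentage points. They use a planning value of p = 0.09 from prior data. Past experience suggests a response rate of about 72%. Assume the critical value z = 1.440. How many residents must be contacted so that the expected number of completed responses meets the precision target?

71

Completed interviews needed: n₀ = 1.440² × 0.0819 / 0.058² ≈ 50.48 → 51.
At a 72% response rate, contacts needed = 51 / 0.72 ≈ 70.83 → 71.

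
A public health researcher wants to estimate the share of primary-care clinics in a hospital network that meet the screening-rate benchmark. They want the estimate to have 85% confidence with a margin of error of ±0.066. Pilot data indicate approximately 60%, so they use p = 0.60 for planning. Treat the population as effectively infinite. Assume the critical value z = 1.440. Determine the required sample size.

115

With p = 0.60, p(1−p) = 0.2400.
n = z²·p(1−p)/E² = 1.440² × 0.2400 / 0.066² = 2.0736 × 0.2400 / 0.004356 ≈ 114.25.
Rounding up gives n = 115.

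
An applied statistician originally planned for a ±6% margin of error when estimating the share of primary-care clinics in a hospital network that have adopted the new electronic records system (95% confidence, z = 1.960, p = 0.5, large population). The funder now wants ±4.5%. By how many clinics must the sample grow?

At ±6%: n = 1.960² × 0.2500 / 0.060² ≈ 266.78 → 267.
At ±4.5%: n = 1.960² × 0.2500 / 0.045² ≈ 474.27 → 475.
Additional respondents: 475 − 267 = 208.

208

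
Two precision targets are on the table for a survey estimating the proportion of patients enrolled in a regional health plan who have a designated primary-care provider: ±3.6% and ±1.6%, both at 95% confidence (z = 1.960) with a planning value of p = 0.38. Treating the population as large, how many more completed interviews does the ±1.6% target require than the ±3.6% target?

2837

At ±3.6%: n = 1.960² × 0.2356 / 0.036² ≈ 698.36 → 699.
At ±1.6%: n = 1.960² × 0.2356 / 0.016² ≈ 3535.47 → 3536.
Additional respondents: 3536 − 699 = 2837.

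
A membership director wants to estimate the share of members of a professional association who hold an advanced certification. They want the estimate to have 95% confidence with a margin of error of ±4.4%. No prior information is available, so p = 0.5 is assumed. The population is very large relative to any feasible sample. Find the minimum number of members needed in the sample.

For 95% confidence, z = 1.960.
With p = 0.5, p(1−p) = 0.25.
n = z²·p(1−p)/E² = 1.960² × 0.2500 / 0.044² = 3.8416 × 0.2500 / 0.001936 ≈ 496.07.
Rounding up gives n = 497.

497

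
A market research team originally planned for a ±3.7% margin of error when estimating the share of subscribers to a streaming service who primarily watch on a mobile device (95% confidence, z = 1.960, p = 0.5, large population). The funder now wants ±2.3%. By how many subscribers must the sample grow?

1114

At ±3.7%: n = 1.960² × 0.2500 / 0.037² ≈ 701.53 → 702.
At ±2.3%: n = 1.960² × 0.2500 / 0.023² ≈ 1815.50 → 1816.
Additional respondents: 1816 − 702 = 1114.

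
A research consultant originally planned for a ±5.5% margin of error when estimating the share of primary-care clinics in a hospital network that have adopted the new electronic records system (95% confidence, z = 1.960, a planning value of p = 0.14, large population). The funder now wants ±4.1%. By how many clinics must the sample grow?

123

At ±5.5%: n = 1.960² × 0.1204 / 0.055² ≈ 152.90 → 153.
At ±4.1%: n = 1.960² × 0.1204 / 0.041² ≈ 275.15 → 276.
Additional respondents: 276 − 153 = 123.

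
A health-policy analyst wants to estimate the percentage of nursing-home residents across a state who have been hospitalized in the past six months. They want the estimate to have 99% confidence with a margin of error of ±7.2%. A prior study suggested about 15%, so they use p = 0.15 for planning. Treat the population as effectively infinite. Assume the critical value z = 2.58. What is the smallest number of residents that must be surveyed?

164

With p = 0.15, p(1−p) = 0.1275.
n = z²·p(1−p)/E² = 2.58² × 0.1275 / 0.072² = 6.6564 × 0.1275 / 0.005184 ≈ 163.71.
Rounding up gives n = 164.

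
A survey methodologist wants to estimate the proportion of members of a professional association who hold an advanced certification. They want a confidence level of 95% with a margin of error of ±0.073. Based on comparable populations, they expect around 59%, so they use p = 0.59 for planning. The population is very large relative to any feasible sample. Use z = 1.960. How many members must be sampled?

With p = 0.59, p(1−p) = 0.2419.
n = z²·p(1−p)/E² = 1.960² × 0.2419 / 0.073² = 3.8416 × 0.2419 / 0.005329 ≈ 174.38.
Rounding up gives n = 175.

175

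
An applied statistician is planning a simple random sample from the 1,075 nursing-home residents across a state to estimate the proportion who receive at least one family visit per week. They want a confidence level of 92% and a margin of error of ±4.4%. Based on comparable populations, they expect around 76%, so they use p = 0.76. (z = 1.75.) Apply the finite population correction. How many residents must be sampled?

Unadjusted: n₀ = 1.75² × 0.76 × 0.24 / 0.044² ≈ 288.53, so n₀ = 289.
Finite population correction with N = 1,075: n = n₀ / (1 + (n₀−1)/N) = 289 / (1 + 288/1075) = 289 / 1.2679 ≈ 227.93.
Rounding up, n = 228.

228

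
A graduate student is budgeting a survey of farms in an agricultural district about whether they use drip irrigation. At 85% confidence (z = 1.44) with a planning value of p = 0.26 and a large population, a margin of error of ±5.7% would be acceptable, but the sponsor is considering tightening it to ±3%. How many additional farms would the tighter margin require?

321

At ±5.7%: n = 1.44² × 0.1924 / 0.057² ≈ 122.79 → 123.
At ±3%: n = 1.44² × 0.1924 / 0.030² ≈ 443.29 → 444.
Additional respondents: 444 − 123 = 321.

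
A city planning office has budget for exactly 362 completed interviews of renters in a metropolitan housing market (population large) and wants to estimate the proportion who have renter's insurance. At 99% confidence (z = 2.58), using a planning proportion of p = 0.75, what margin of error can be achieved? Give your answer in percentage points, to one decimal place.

5.9

SE(p̂) = √[p(1−p)/n] = √[0.1875/362] = 0.02276.
E = z × SE = 2.58 × 0.02276 = 0.05872, or 5.9 percentage points.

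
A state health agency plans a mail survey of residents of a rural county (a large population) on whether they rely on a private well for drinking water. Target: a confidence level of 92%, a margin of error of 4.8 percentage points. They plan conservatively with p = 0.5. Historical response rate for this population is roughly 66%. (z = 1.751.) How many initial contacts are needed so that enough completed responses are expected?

Completed interviews needed: n₀ = 1.751² × 0.2500 / 0.048² ≈ 332.68 → 333.
At a 66% response rate, contacts needed = 333 / 0.66 ≈ 504.55 → 505.

505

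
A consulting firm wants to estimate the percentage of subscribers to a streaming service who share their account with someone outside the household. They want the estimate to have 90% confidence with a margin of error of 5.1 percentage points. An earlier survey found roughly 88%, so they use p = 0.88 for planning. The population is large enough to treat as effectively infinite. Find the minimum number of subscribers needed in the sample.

110

For 90% confidence, z = 1.645.
With p = 0.88, p(1−p) = 0.1056.
n = z²·p(1−p)/E² = 1.645² × 0.1056 / 0.051² = 2.7060 × 0.1056 / 0.002601 ≈ 109.86.
Rounding up gives n = 110.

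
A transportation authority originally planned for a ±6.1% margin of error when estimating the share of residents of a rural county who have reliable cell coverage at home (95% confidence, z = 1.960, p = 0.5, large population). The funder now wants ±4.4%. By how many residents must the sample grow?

238

At ±6.1%: n = 1.960² × 0.2500 / 0.061² ≈ 258.10 → 259.
At ±4.4%: n = 1.960² × 0.2500 / 0.044² ≈ 496.07 → 497.
Additional respondents: 497 − 259 = 238.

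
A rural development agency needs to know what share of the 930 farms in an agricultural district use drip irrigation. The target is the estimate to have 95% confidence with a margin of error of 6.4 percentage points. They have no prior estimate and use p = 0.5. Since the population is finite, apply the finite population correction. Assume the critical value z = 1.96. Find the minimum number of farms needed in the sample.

Unadjusted: n₀ = 1.96² × 0.50 × 0.50 / 0.064² ≈ 234.47, so n₀ = 235.
Finite population correction with N = 930: n = n₀ / (1 + (n₀−1)/N) = 235 / (1 + 234/930) = 235 / 1.2516 ≈ 187.76.
Rounding up, n = 188.

188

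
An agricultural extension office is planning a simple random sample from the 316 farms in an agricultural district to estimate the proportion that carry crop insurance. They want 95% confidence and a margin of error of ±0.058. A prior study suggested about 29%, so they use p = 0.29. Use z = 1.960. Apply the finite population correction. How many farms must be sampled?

Unadjusted: n₀ = 1.960² × 0.29 × 0.71 / 0.058² ≈ 235.13, so n₀ = 236.
Finite population correction with N = 316: n = n₀ / (1 + (n₀−1)/N) = 236 / (1 + 235/316) = 236 / 1.7437 ≈ 135.35.
Rounding up, n = 136.

136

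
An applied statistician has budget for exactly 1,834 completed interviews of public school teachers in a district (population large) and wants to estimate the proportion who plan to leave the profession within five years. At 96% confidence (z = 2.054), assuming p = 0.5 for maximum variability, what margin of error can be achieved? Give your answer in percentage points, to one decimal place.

SE(p̂) = √[p(1−p)/n] = √[0.2500/1834] = 0.01168.
E = z × SE = 2.054 × 0.01168 = 0.02398, or 2.4 percentage points.

2.4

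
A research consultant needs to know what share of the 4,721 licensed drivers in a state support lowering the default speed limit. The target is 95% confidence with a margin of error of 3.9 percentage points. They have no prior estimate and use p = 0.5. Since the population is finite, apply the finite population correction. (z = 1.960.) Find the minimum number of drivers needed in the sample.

558

Unadjusted: n₀ = 1.960² × 0.50 × 0.50 / 0.039² ≈ 631.43, so n₀ = 632.
Finite population correction with N = 4,721: n = n₀ / (1 + (n₀−1)/N) = 632 / (1 + 631/4721) = 632 / 1.1337 ≈ 557.49.
Rounding up, n = 558.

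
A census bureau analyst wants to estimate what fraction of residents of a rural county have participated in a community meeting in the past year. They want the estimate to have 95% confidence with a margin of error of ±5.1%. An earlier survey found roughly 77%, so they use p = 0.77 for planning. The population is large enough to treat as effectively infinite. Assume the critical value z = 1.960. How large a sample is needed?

With p = 0.77, p(1−p) = 0.1771.
n = z²·p(1−p)/E² = 1.960² × 0.1771 / 0.051² = 3.8416 × 0.1771 / 0.002601 ≈ 261.57.
Rounding up gives n = 262.

262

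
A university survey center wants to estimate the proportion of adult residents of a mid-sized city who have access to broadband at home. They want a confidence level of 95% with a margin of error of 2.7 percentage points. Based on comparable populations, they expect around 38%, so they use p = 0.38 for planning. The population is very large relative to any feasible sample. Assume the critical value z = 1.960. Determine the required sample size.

With p = 0.38, p(1−p) = 0.2356.
n = z²·p(1−p)/E² = 1.960² × 0.2356 / 0.027² = 3.8416 × 0.2356 / 0.000729 ≈ 1241.54.
Rounding up gives n = 1242.

1242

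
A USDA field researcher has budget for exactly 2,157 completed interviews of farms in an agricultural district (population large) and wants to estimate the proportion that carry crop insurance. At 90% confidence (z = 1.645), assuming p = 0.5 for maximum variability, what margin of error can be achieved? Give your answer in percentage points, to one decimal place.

SE(p̂) = √[p(1−p)/n] = √[0.2500/2157] = 0.01077.
E = z × SE = 1.645 × 0.01077 = 0.01771, or 1.8 percentage points.

1.8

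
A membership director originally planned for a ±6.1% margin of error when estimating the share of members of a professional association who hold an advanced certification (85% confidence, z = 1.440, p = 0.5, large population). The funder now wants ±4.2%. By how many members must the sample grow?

At ±6.1%: n = 1.440² × 0.2500 / 0.061² ≈ 139.32 → 140.
At ±4.2%: n = 1.440² × 0.2500 / 0.042² ≈ 293.88 → 294.
Additional respondents: 294 − 140 = 154.

154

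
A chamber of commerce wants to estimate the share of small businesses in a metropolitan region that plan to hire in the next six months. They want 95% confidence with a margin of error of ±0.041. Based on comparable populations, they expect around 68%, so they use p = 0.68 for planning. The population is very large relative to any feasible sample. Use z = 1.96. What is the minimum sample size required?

With p = 0.68, p(1−p) = 0.2176.
n = z²·p(1−p)/E² = 1.96² × 0.2176 / 0.041² = 3.8416 × 0.2176 / 0.001681 ≈ 497.28.
Rounding up gives n = 498.

498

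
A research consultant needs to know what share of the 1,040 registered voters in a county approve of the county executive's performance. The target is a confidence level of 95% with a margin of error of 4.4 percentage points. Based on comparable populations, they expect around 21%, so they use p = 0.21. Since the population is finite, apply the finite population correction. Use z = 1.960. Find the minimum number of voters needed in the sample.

251

Unadjusted: n₀ = 1.960² × 0.21 × 0.79 / 0.044² ≈ 329.19, so n₀ = 330.
Finite population correction with N = 1,040: n = n₀ / (1 + (n₀−1)/N) = 330 / (1 + 329/1040) = 330 / 1.3163 ≈ 250.69.
Rounding up, n = 251.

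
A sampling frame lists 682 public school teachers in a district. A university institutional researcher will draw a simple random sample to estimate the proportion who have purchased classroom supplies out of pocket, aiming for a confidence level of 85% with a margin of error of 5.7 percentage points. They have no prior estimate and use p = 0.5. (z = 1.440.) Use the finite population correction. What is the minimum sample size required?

Unadjusted: n₀ = 1.440² × 0.50 × 0.50 / 0.057² ≈ 159.56, so n₀ = 160.
Finite population correction with N = 682: n = n₀ / (1 + (n₀−1)/N) = 160 / (1 + 159/682) = 160 / 1.2331 ≈ 129.75.
Rounding up, n = 130.

130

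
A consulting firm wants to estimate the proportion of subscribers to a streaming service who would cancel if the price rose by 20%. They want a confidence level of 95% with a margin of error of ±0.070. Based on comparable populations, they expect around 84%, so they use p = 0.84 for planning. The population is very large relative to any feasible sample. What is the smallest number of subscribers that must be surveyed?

106

For 95% confidence, z = 1.96.
With p = 0.84, p(1−p) = 0.1344.
n = z²·p(1−p)/E² = 1.96² × 0.1344 / 0.070² = 3.8416 × 0.1344 / 0.004900 ≈ 105.37.
Rounding up gives n = 106.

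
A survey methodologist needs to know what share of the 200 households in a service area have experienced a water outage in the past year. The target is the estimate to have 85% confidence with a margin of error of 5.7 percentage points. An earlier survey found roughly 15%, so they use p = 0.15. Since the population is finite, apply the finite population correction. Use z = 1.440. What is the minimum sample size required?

59

Unadjusted: n₀ = 1.440² × 0.15 × 0.85 / 0.057² ≈ 81.37, so n₀ = 82.
Finite population correction with N = 200: n = n₀ / (1 + (n₀−1)/N) = 82 / (1 + 81/200) = 82 / 1.4050 ≈ 58.36.
Rounding up, n = 59.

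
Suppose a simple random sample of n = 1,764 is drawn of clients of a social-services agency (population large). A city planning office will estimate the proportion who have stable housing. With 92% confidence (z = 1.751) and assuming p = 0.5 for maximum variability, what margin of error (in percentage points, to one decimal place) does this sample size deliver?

SE(p̂) = √[p(1−p)/n] = √[0.2500/1764] = 0.01190.
E = z × SE = 1.751 × 0.01190 = 0.02085, or 2.1 percentage points.

2.1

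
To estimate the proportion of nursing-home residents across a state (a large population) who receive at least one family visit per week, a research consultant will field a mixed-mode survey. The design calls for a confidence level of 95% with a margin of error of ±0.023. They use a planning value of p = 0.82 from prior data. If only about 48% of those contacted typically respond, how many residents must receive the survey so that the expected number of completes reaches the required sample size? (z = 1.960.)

2234

Completed interviews needed: n₀ = 1.960² × 0.1476 / 0.023² ≈ 1071.87 → 1072.
At a 48% response rate, contacts needed = 1072 / 0.48 ≈ 2233.33 → 2234.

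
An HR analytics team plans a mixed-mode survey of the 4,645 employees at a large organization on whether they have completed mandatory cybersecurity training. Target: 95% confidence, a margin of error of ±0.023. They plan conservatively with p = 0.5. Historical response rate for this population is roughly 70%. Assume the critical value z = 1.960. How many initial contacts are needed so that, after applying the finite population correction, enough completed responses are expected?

Completed interviews needed (unadjusted): n₀ = 1.960² × 0.2500 / 0.023² ≈ 1815.50 → 1816.
FPC for N = 4,645: n = 1816 / (1 + 1815/4645) = 1816 / 1.3907 ≈ 1305.78 → 1306.
At a 70% response rate, contacts needed = 1306 / 0.70 ≈ 1865.71 → 1866.

1866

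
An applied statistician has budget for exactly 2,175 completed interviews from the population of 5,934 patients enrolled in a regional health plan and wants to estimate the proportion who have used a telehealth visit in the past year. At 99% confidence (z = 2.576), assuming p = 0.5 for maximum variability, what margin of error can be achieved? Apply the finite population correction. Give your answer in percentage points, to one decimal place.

Finite-population factor: (N−n)/(N−1) = (5934−2175)/(5934−1) = 0.6336.
SE(p̂) = √[p(1−p)/n · (N−n)/(N−1)] = √[0.2500/2175 × 0.6336] = 0.00853.
E = z × SE = 2.576 × 0.00853 = 0.02198 ≈ 2.2 percentage points.

2.2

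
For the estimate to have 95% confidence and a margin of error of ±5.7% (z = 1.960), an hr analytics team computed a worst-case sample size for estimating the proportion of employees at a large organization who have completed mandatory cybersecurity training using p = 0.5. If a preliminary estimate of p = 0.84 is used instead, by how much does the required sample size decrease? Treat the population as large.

Conservative (p = 0.5): n = 1.960² × 0.25 / 0.057² ≈ 295.60 → 296.
Using p = 0.84: p(1−p) = 0.1344, so n = 1.960² × 0.1344 / 0.057² ≈ 158.91 → 159.
Reduction: 296 − 159 = 137.

137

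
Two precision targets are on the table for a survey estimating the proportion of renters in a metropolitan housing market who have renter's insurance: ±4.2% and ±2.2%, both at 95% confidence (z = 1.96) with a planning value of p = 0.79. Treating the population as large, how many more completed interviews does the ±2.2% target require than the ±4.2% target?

955

At ±4.2%: n = 1.96² × 0.1659 / 0.042² ≈ 361.29 → 362.
At ±2.2%: n = 1.96² × 0.1659 / 0.022² ≈ 1316.78 → 1317.
Additional respondents: 1317 − 362 = 955.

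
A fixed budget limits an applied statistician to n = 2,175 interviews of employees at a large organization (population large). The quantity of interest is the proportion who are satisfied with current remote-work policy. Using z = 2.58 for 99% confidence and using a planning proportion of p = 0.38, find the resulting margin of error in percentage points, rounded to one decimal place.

2.7

SE(p̂) = √[p(1−p)/n] = √[0.2356/2175] = 0.01041.
E = z × SE = 2.58 × 0.01041 = 0.02685, or 2.7 percentage points.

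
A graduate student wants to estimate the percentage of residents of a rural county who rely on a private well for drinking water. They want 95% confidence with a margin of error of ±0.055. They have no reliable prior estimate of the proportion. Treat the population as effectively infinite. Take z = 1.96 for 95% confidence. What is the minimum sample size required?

With no prior estimate, use p = 0.5, giving p(1−p) = 0.25.
n = z²·p(1−p)/E² = 1.96² × 0.2500 / 0.055² = 3.8416 × 0.2500 / 0.003025 ≈ 317.49.
Rounding up gives n = 318.

318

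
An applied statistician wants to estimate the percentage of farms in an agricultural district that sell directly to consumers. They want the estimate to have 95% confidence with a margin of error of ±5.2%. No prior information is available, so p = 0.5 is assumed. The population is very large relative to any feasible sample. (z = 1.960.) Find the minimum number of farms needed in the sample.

356

With p = 0.5, p(1−p) = 0.25.
n = z²·p(1−p)/E² = 1.960² × 0.2500 / 0.052² = 3.8416 × 0.2500 / 0.002704 ≈ 355.18.
Rounding up gives n = 356.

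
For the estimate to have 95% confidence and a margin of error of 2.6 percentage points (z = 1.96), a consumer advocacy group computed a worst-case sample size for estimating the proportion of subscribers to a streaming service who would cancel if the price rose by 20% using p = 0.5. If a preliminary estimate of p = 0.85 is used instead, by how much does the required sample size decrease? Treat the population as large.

Conservative (p = 0.5): n = 1.96² × 0.25 / 0.026² ≈ 1420.71 → 1421.
Using p = 0.85: p(1−p) = 0.1275, so n = 1.96² × 0.1275 / 0.026² ≈ 724.56 → 725.
Reduction: 1421 − 725 = 696.

696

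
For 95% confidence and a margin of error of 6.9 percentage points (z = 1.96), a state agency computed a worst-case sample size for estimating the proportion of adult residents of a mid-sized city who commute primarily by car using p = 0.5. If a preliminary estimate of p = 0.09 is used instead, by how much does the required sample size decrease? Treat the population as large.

135

Conservative (p = 0.5): n = 1.96² × 0.25 / 0.069² ≈ 201.72 → 202.
Using p = 0.09: p(1−p) = 0.0819, so n = 1.96² × 0.0819 / 0.069² ≈ 66.08 → 67.
Reduction: 202 − 67 = 135.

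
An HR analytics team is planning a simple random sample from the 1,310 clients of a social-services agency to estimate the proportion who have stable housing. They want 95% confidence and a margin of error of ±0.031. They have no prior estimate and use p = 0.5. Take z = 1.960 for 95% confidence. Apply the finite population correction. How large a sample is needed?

568

Unadjusted: n₀ = 1.960² × 0.50 × 0.50 / 0.031² ≈ 999.38, so n₀ = 1000.
Finite population correction with N = 1,310: n = n₀ / (1 + (n₀−1)/N) = 1000 / (1 + 999/1310) = 1000 / 1.7626 ≈ 567.35.
Rounding up, n = 568.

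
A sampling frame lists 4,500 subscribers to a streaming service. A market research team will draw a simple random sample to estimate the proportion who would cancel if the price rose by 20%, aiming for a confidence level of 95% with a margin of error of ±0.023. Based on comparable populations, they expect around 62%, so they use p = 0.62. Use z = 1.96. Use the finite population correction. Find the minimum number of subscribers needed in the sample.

Unadjusted: n₀ = 1.96² × 0.62 × 0.38 / 0.023² ≈ 1710.93, so n₀ = 1711.
Finite population correction with N = 4,500: n = n₀ / (1 + (n₀−1)/N) = 1711 / (1 + 1710/4500) = 1711 / 1.3800 ≈ 1239.86.
Rounding up, n = 1240.

1240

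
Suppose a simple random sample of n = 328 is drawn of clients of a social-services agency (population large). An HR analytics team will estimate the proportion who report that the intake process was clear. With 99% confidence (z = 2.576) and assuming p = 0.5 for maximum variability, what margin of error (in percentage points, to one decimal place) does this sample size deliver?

7.1

SE(p̂) = √[p(1−p)/n] = √[0.2500/328] = 0.02761.
E = z × SE = 2.576 × 0.02761 = 0.07112, or 7.1 percentage points.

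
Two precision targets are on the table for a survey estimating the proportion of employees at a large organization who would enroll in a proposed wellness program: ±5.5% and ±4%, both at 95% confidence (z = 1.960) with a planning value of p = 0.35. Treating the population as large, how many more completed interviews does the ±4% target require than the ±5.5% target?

258

At ±5.5%: n = 1.960² × 0.2275 / 0.055² ≈ 288.91 → 289.
At ±4%: n = 1.960² × 0.2275 / 0.040² ≈ 546.23 → 547.
Additional respondents: 547 − 289 = 258.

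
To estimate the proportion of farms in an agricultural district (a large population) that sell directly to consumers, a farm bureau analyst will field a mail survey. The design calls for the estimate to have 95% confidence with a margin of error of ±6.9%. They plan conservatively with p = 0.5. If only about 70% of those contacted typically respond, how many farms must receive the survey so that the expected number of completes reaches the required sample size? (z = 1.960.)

289

Completed interviews needed: n₀ = 1.960² × 0.2500 / 0.069² ≈ 201.72 → 202.
At a 70% response rate, contacts needed = 202 / 0.70 ≈ 288.57 → 289.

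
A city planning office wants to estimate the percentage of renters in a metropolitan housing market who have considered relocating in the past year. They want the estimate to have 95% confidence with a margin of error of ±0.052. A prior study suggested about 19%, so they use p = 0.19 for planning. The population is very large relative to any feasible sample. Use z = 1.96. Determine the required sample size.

With p = 0.19, p(1−p) = 0.1539.
n = z²·p(1−p)/E² = 1.96² × 0.1539 / 0.052² = 3.8416 × 0.1539 / 0.002704 ≈ 218.65.
Rounding up gives n = 219.

219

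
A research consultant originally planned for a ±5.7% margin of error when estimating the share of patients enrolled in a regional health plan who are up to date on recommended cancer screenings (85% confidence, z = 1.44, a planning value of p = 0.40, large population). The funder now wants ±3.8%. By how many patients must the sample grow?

191

At ±5.7%: n = 1.44² × 0.2400 / 0.057² ≈ 153.17 → 154.
At ±3.8%: n = 1.44² × 0.2400 / 0.038² ≈ 344.64 → 345.
Additional respondents: 345 − 154 = 191.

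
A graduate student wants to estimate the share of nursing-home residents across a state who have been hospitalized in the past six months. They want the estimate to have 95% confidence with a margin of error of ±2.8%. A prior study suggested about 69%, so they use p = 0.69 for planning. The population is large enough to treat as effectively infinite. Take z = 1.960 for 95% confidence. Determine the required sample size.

1049

With p = 0.69, p(1−p) = 0.2139.
n = z²·p(1−p)/E² = 1.960² × 0.2139 / 0.028² = 3.8416 × 0.2139 / 0.000784 ≈ 1048.11.
Rounding up gives n = 1049.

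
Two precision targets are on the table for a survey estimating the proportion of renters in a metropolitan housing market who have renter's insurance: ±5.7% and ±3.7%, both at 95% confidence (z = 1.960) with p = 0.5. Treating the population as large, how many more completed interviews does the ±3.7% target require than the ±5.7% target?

406

At ±5.7%: n = 1.960² × 0.2500 / 0.057² ≈ 295.60 → 296.
At ±3.7%: n = 1.960² × 0.2500 / 0.037² ≈ 701.53 → 702.
Additional respondents: 702 − 296 = 406.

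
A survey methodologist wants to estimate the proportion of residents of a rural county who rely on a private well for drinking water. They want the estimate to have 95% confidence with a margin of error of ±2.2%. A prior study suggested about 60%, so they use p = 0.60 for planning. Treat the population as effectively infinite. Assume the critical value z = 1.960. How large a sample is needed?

With p = 0.60, p(1−p) = 0.2400.
n = z²·p(1−p)/E² = 1.960² × 0.2400 / 0.022² = 3.8416 × 0.2400 / 0.000484 ≈ 1904.93.
Rounding up gives n = 1905.

1905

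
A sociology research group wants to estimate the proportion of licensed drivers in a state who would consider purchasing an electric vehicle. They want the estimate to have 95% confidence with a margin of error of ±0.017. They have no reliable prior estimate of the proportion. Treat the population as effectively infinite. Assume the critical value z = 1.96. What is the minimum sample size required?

With no prior estimate, use p = 0.5, giving p(1−p) = 0.25.
n = z²·p(1−p)/E² = 1.96² × 0.2500 / 0.017² = 3.8416 × 0.2500 / 0.000289 ≈ 3323.18.
Rounding up gives n = 3324.

3324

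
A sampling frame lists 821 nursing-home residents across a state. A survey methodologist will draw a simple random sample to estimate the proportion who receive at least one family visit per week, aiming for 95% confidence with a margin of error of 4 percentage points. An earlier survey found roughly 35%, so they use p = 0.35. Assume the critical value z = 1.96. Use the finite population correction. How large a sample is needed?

329

Unadjusted: n₀ = 1.96² × 0.35 × 0.65 / 0.040² ≈ 546.23, so n₀ = 547.
Finite population correction with N = 821: n = n₀ / (1 + (n₀−1)/N) = 547 / (1 + 546/821) = 547 / 1.6650 ≈ 328.52.
Rounding up, n = 329.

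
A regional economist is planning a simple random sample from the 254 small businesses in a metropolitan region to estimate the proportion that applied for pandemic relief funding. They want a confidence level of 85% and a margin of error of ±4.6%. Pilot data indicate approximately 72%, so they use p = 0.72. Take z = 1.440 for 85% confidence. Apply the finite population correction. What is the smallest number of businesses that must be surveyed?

112

Unadjusted: n₀ = 1.440² × 0.72 × 0.28 / 0.046² ≈ 197.56, so n₀ = 198.
Finite population correction with N = 254: n = n₀ / (1 + (n₀−1)/N) = 198 / (1 + 197/254) = 198 / 1.7756 ≈ 111.51.
Rounding up, n = 112.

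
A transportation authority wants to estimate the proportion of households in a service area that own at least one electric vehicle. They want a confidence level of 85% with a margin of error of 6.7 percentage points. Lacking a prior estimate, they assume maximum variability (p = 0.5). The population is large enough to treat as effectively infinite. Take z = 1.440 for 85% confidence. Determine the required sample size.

With p = 0.5, p(1−p) = 0.25.
n = z²·p(1−p)/E² = 1.440² × 0.2500 / 0.067² = 2.0736 × 0.2500 / 0.004489 ≈ 115.48.
Rounding up gives n = 116.

116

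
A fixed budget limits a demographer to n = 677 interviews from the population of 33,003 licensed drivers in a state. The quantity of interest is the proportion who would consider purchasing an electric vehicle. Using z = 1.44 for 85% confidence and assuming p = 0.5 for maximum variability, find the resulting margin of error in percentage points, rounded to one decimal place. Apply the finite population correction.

2.7

Finite-population factor: (N−n)/(N−1) = (33003−677)/(33003−1) = 0.9795.
SE(p̂) = √[p(1−p)/n · (N−n)/(N−1)] = √[0.2500/677 × 0.9795] = 0.01902.
E = z × SE = 1.44 × 0.01902 = 0.02739 ≈ 2.7 percentage points.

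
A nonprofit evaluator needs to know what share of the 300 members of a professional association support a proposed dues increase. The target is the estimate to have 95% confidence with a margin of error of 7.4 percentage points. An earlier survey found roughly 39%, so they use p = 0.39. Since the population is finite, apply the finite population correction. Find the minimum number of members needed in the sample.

108

For 95% confidence, z = 1.960.
Unadjusted: n₀ = 1.960² × 0.39 × 0.61 / 0.074² ≈ 166.89, so n₀ = 167.
Finite population correction with N = 300: n = n₀ / (1 + (n₀−1)/N) = 167 / (1 + 166/300) = 167 / 1.5533 ≈ 107.51.
Rounding up, n = 108.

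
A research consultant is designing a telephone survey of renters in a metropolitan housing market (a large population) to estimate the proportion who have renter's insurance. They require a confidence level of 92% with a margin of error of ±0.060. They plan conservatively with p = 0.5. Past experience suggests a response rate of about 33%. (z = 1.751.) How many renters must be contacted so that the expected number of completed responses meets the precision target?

646

Completed interviews needed: n₀ = 1.751² × 0.2500 / 0.060² ≈ 212.92 → 213.
At a 33% response rate, contacts needed = 213 / 0.33 ≈ 645.45 → 646.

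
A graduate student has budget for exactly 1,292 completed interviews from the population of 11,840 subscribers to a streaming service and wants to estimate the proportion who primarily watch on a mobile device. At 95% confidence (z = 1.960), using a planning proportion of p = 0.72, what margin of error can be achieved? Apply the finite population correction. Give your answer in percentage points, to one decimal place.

Finite-population factor: (N−n)/(N−1) = (11840−1292)/(11840−1) = 0.8910.
SE(p̂) = √[p(1−p)/n · (N−n)/(N−1)] = √[0.2016/1292 × 0.8910] = 0.01179.
E = z × SE = 1.960 × 0.01179 = 0.02311 ≈ 2.3 percentage points.

2.3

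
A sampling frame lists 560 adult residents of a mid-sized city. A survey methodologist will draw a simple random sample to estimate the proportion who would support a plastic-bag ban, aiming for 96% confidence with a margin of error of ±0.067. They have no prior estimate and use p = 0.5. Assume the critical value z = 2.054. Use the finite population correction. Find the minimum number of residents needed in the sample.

Unadjusted: n₀ = 2.054² × 0.50 × 0.50 / 0.067² ≈ 234.96, so n₀ = 235.
Finite population correction with N = 560: n = n₀ / (1 + (n₀−1)/N) = 235 / (1 + 234/560) = 235 / 1.4179 ≈ 165.74.
Rounding up, n = 166.

166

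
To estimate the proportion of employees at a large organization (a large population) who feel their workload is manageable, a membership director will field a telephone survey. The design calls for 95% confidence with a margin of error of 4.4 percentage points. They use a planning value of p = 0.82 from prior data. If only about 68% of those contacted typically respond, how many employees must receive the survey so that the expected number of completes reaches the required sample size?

431

For 95% confidence, z = 1.96.
Completed interviews needed: n₀ = 1.96² × 0.1476 / 0.044² ≈ 292.88 → 293.
At a 68% response rate, contacts needed = 293 / 0.68 ≈ 430.88 → 431.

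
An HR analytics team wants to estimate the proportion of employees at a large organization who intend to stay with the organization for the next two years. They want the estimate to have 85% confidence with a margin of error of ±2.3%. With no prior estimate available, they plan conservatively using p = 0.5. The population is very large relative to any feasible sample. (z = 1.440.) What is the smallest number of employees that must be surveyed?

With p = 0.5, p(1−p) = 0.25.
n = z²·p(1−p)/E² = 1.440² × 0.2500 / 0.023² = 2.0736 × 0.2500 / 0.000529 ≈ 979.96.
Rounding up gives n = 980.

980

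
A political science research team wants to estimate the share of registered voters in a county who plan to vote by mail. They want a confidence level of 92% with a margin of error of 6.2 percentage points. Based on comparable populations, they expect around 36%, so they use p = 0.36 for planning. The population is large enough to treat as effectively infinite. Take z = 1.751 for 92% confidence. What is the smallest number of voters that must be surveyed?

184

With p = 0.36, p(1−p) = 0.2304.
n = z²·p(1−p)/E² = 1.751² × 0.2304 / 0.062² = 3.0660 × 0.2304 / 0.003844 ≈ 183.77.
Rounding up gives n = 184.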